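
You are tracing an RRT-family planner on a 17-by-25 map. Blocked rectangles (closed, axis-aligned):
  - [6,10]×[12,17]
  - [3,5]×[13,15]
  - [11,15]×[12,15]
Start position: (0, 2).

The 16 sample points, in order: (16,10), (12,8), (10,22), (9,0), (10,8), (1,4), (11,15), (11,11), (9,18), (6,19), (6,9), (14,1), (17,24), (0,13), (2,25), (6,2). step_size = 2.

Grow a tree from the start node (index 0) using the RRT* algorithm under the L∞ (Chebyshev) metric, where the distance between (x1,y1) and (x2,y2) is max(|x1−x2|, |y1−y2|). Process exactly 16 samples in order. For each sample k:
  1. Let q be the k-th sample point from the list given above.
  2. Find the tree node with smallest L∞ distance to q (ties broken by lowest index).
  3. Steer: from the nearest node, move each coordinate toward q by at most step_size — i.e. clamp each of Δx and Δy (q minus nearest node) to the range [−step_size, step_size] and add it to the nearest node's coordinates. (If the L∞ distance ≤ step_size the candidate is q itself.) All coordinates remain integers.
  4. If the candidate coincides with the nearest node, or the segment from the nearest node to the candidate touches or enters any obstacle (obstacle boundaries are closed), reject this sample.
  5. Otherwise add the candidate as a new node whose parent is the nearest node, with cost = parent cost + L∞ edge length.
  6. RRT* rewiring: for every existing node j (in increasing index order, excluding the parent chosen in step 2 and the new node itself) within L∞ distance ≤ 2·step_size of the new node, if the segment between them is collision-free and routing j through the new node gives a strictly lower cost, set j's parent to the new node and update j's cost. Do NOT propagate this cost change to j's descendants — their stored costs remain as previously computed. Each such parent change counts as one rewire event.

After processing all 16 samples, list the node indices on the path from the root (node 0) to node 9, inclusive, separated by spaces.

1. q=(16,10) nearest=0 d=16 new=(2,4) → add node 1 parent=0 cost=2
2. q=(12,8) nearest=1 d=10 new=(4,6) → add node 2 parent=1 cost=4
3. q=(10,22) nearest=2 d=16 new=(6,8) → add node 3 parent=2 cost=6
4. q=(9,0) nearest=2 d=6 new=(6,4) → add node 4 parent=2 cost=6
5. q=(10,8) nearest=3 d=4 new=(8,8) → add node 5 parent=3 cost=8
6. q=(1,4) nearest=1 d=1 new=(1,4) → add node 6 parent=1 cost=3
7. q=(11,15) nearest=3 d=7 new=(8,10) → add node 7 parent=3 cost=8
8. q=(11,11) nearest=5 d=3 new=(10,10) → add node 8 parent=5 cost=10
9. q=(9,18) nearest=7 d=8 new=(9,12) → blocked by [6,10]×[12,17], reject
10. q=(6,19) nearest=7 d=9 new=(6,12) → blocked by [6,10]×[12,17], reject
11. q=(6,9) nearest=3 d=1 new=(6,9) → add node 9 parent=3 cost=7
12. q=(14,1) nearest=5 d=7 new=(10,6) → add node 10 parent=5 cost=10
13. q=(17,24) nearest=7 d=14 new=(10,12) → blocked by [6,10]×[12,17], reject
14. q=(0,13) nearest=3 d=6 new=(4,10) → add node 11 parent=3 cost=8
15. q=(2,25) nearest=7 d=15 new=(6,12) → blocked by [6,10]×[12,17], reject
16. q=(6,2) nearest=4 d=2 new=(6,2) → add node 12 parent=4 cost=8

Path: 0 1 2 3 9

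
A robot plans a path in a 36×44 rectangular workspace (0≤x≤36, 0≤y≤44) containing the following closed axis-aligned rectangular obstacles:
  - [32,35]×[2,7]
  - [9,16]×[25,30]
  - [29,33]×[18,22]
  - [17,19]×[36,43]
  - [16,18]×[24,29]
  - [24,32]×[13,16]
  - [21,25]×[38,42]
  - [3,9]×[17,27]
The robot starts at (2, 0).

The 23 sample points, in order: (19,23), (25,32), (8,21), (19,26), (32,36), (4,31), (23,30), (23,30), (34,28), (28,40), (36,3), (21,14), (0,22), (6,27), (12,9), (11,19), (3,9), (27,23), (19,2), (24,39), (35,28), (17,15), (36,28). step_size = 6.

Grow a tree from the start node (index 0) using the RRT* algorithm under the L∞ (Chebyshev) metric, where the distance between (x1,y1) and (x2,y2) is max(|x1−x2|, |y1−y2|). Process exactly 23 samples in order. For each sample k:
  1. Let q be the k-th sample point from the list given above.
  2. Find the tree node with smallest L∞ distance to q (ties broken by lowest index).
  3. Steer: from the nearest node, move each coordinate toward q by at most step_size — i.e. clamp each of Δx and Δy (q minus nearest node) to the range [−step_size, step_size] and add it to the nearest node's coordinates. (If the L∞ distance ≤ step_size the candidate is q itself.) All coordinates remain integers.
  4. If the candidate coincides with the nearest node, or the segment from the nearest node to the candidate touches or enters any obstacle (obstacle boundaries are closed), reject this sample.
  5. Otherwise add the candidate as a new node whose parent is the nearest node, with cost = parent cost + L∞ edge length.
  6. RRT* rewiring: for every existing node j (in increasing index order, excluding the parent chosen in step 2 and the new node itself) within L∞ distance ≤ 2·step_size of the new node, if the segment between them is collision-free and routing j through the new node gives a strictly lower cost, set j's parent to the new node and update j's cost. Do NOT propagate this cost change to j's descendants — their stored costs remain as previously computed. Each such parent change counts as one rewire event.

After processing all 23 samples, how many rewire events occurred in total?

1. q=(19,23) nearest=0 d=23 new=(8,6) → add node 1 parent=0 cost=6
2. q=(25,32) nearest=1 d=26 new=(14,12) → add node 2 parent=1 cost=12
3. q=(8,21) nearest=2 d=9 new=(8,18) → blocked by [3,9]×[17,27], reject
4. q=(19,26) nearest=2 d=14 new=(19,18) → add node 3 parent=2 cost=18
5. q=(32,36) nearest=3 d=18 new=(25,24) → add node 4 parent=3 cost=24
6. q=(4,31) nearest=3 d=15 new=(13,24) → add node 5 parent=3 cost=24
7. q=(23,30) nearest=4 d=6 new=(23,30) → add node 6 parent=4 cost=30
8. q=(23,30) nearest=6 d=0 → coincident, reject
9. q=(34,28) nearest=4 d=9 new=(31,28) → add node 7 parent=4 cost=30
10. q=(28,40) nearest=6 d=10 new=(28,36) → add node 8 parent=6 cost=36
11. q=(36,3) nearest=3 d=17 new=(25,12) → blocked by [24,32]×[13,16], reject
12. q=(21,14) nearest=3 d=4 new=(21,14) → add node 9 parent=3 cost=22
13. q=(0,22) nearest=5 d=13 new=(7,22) → blocked by [3,9]×[17,27], reject
14. q=(6,27) nearest=5 d=7 new=(7,27) → blocked by [9,16]×[25,30], reject
15. q=(12,9) nearest=2 d=3 new=(12,9) → add node 10 parent=2 cost=15
16. q=(11,19) nearest=5 d=5 new=(11,19) → add node 11 parent=5 cost=29
17. q=(3,9) nearest=1 d=5 new=(3,9) → add node 12 parent=1 cost=11; rewire 11→12 (21<29)
18. q=(27,23) nearest=4 d=2 new=(27,23) → add node 13 parent=4 cost=26
19. q=(19,2) nearest=10 d=7 new=(18,3) → add node 14 parent=10 cost=21
20. q=(24,39) nearest=8 d=4 new=(24,39) → blocked by [21,25]×[38,42], reject
21. q=(35,28) nearest=7 d=4 new=(35,28) → add node 15 parent=7 cost=34
22. q=(17,15) nearest=2 d=3 new=(17,15) → add node 16 parent=2 cost=15; rewire 9→16 (19<22); rewire 13→16 (25<26)
23. q=(36,28) nearest=15 d=1 new=(36,28) → add node 17 parent=15 cost=35

Rewire events: 3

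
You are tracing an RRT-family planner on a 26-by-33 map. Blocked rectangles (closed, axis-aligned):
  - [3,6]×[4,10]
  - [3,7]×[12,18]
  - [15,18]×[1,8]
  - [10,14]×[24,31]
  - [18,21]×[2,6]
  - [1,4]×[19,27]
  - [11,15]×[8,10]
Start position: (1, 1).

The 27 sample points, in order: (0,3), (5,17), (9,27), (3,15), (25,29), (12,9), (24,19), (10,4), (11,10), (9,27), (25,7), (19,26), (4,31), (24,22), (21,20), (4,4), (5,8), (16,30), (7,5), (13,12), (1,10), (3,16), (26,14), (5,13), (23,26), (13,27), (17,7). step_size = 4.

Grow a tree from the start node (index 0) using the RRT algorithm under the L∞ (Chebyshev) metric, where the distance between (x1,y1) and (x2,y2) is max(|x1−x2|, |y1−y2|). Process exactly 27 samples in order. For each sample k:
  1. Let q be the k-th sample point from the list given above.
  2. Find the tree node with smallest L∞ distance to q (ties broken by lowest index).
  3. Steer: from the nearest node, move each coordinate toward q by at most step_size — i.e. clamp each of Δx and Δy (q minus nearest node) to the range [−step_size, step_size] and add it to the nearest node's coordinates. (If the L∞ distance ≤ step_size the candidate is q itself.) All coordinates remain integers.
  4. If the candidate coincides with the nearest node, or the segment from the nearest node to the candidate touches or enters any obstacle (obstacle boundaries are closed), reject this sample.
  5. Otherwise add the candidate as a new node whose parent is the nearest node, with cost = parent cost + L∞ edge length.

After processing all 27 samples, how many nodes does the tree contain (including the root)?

1. q=(0,3) nearest=0 d=2 new=(0,3) → add node 1 parent=0 cost=2
2. q=(5,17) nearest=1 d=14 new=(4,7) → blocked by [3,6]×[4,10], reject
3. q=(9,27) nearest=1 d=24 new=(4,7) → blocked by [3,6]×[4,10], reject
4. q=(3,15) nearest=1 d=12 new=(3,7) → blocked by [3,6]×[4,10], reject
5. q=(25,29) nearest=1 d=26 new=(4,7) → blocked by [3,6]×[4,10], reject
6. q=(12,9) nearest=0 d=11 new=(5,5) → blocked by [3,6]×[4,10], reject
7. q=(24,19) nearest=0 d=23 new=(5,5) → blocked by [3,6]×[4,10], reject
8. q=(10,4) nearest=0 d=9 new=(5,4) → blocked by [3,6]×[4,10], reject
9. q=(11,10) nearest=0 d=10 new=(5,5) → blocked by [3,6]×[4,10], reject
10. q=(9,27) nearest=1 d=24 new=(4,7) → blocked by [3,6]×[4,10], reject
11. q=(25,7) nearest=0 d=24 new=(5,5) → blocked by [3,6]×[4,10], reject
12. q=(19,26) nearest=1 d=23 new=(4,7) → blocked by [3,6]×[4,10], reject
13. q=(4,31) nearest=1 d=28 new=(4,7) → blocked by [3,6]×[4,10], reject
14. q=(24,22) nearest=0 d=23 new=(5,5) → blocked by [3,6]×[4,10], reject
15. q=(21,20) nearest=0 d=20 new=(5,5) → blocked by [3,6]×[4,10], reject
16. q=(4,4) nearest=0 d=3 new=(4,4) → blocked by [3,6]×[4,10], reject
17. q=(5,8) nearest=1 d=5 new=(4,7) → blocked by [3,6]×[4,10], reject
18. q=(16,30) nearest=1 d=27 new=(4,7) → blocked by [3,6]×[4,10], reject
19. q=(7,5) nearest=0 d=6 new=(5,5) → blocked by [3,6]×[4,10], reject
20. q=(13,12) nearest=0 d=12 new=(5,5) → blocked by [3,6]×[4,10], reject
21. q=(1,10) nearest=1 d=7 new=(1,7) → add node 2 parent=1 cost=6
22. q=(3,16) nearest=2 d=9 new=(3,11) → add node 3 parent=2 cost=10
23. q=(26,14) nearest=3 d=23 new=(7,14) → blocked by [3,7]×[12,18], reject
24. q=(5,13) nearest=3 d=2 new=(5,13) → blocked by [3,7]×[12,18], reject
25. q=(23,26) nearest=3 d=20 new=(7,15) → blocked by [3,7]×[12,18], reject
26. q=(13,27) nearest=3 d=16 new=(7,15) → blocked by [3,7]×[12,18], reject
27. q=(17,7) nearest=3 d=14 new=(7,7) → blocked by [3,6]×[4,10], reject

Node count: 4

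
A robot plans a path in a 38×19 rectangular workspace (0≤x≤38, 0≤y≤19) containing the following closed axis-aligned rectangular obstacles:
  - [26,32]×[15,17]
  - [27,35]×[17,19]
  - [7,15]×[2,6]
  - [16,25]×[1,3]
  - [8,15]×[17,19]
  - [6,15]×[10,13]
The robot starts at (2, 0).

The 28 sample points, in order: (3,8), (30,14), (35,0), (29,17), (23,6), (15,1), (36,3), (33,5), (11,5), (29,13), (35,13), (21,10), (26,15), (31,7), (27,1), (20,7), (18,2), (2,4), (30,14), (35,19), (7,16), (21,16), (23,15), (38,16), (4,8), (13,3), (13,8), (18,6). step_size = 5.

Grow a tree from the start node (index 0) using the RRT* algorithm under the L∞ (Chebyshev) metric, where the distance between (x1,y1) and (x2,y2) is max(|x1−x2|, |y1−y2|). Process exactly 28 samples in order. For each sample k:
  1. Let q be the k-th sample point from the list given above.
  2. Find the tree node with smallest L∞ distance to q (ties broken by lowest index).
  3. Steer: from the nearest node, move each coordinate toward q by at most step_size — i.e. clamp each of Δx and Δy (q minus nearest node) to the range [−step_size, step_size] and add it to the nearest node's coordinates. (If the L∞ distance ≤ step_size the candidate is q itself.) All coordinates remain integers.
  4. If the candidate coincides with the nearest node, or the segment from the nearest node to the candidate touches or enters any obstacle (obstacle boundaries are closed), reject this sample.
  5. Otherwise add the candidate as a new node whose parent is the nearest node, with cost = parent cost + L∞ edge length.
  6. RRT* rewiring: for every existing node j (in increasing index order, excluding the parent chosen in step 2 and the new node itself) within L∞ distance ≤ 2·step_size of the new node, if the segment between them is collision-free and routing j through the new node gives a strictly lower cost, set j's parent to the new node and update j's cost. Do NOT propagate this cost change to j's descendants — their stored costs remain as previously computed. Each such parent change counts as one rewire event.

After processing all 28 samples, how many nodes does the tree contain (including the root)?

1. q=(3,8) nearest=0 d=8 new=(3,5) → add node 1 parent=0 cost=5
2. q=(30,14) nearest=1 d=27 new=(8,10) → blocked by [6,15]×[10,13], reject
3. q=(35,0) nearest=1 d=32 new=(8,0) → add node 2 parent=1 cost=10
4. q=(29,17) nearest=2 d=21 new=(13,5) → blocked by [7,15]×[2,6], reject
5. q=(23,6) nearest=2 d=15 new=(13,5) → blocked by [7,15]×[2,6], reject
6. q=(15,1) nearest=2 d=7 new=(13,1) → add node 3 parent=2 cost=15
7. q=(36,3) nearest=3 d=23 new=(18,3) → blocked by [16,25]×[1,3], reject
8. q=(33,5) nearest=3 d=20 new=(18,5) → blocked by [7,15]×[2,6], reject
9. q=(11,5) nearest=3 d=4 new=(11,5) → blocked by [7,15]×[2,6], reject
10. q=(29,13) nearest=3 d=16 new=(18,6) → blocked by [7,15]×[2,6], reject
11. q=(35,13) nearest=3 d=22 new=(18,6) → blocked by [7,15]×[2,6], reject
12. q=(21,10) nearest=3 d=9 new=(18,6) → blocked by [7,15]×[2,6], reject
13. q=(26,15) nearest=3 d=14 new=(18,6) → blocked by [7,15]×[2,6], reject
14. q=(31,7) nearest=3 d=18 new=(18,6) → blocked by [7,15]×[2,6], reject
15. q=(27,1) nearest=3 d=14 new=(18,1) → blocked by [16,25]×[1,3], reject
16. q=(20,7) nearest=3 d=7 new=(18,6) → blocked by [7,15]×[2,6], reject
17. q=(18,2) nearest=3 d=5 new=(18,2) → blocked by [16,25]×[1,3], reject
18. q=(2,4) nearest=1 d=1 new=(2,4) → add node 4 parent=1 cost=6
19. q=(30,14) nearest=3 d=17 new=(18,6) → blocked by [7,15]×[2,6], reject
20. q=(35,19) nearest=3 d=22 new=(18,6) → blocked by [7,15]×[2,6], reject
21. q=(7,16) nearest=1 d=11 new=(7,10) → blocked by [6,15]×[10,13], reject
22. q=(21,16) nearest=3 d=15 new=(18,6) → blocked by [7,15]×[2,6], reject
23. q=(23,15) nearest=3 d=14 new=(18,6) → blocked by [7,15]×[2,6], reject
24. q=(38,16) nearest=3 d=25 new=(18,6) → blocked by [7,15]×[2,6], reject
25. q=(4,8) nearest=1 d=3 new=(4,8) → add node 5 parent=1 cost=8
26. q=(13,3) nearest=3 d=2 new=(13,3) → blocked by [7,15]×[2,6], reject
27. q=(13,8) nearest=3 d=7 new=(13,6) → blocked by [7,15]×[2,6], reject
28. q=(18,6) nearest=3 d=5 new=(18,6) → blocked by [7,15]×[2,6], reject

Node count: 6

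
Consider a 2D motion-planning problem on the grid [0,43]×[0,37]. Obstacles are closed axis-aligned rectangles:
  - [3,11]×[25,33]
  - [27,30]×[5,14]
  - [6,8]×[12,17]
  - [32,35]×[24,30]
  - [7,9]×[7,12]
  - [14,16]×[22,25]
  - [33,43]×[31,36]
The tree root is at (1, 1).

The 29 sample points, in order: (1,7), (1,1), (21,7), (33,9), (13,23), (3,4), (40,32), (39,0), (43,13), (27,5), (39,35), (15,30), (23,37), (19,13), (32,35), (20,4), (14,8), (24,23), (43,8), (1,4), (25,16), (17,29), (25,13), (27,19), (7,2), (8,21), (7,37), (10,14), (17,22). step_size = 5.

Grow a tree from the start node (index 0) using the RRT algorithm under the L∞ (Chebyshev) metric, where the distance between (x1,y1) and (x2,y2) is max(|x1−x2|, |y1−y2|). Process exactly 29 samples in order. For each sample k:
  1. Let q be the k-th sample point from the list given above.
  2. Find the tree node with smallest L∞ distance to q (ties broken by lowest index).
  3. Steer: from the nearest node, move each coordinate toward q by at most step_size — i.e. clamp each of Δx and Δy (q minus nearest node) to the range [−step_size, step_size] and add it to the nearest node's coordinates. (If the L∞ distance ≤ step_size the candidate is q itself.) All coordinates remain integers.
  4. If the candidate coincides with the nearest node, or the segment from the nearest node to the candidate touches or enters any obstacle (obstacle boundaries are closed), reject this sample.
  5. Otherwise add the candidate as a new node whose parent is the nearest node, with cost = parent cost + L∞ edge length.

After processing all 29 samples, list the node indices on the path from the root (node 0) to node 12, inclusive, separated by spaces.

Path: 0 2 5 6 12

1. q=(1,7) nearest=0 d=6 new=(1,6) → add node 1 parent=0 cost=5
2. q=(1,1) nearest=0 d=0 → coincident, reject
3. q=(21,7) nearest=0 d=20 new=(6,6) → add node 2 parent=0 cost=5
4. q=(33,9) nearest=2 d=27 new=(11,9) → blocked by [7,9]×[7,12], reject
5. q=(13,23) nearest=1 d=17 new=(6,11) → add node 3 parent=1 cost=10
6. q=(3,4) nearest=1 d=2 new=(3,4) → add node 4 parent=1 cost=7
7. q=(40,32) nearest=2 d=34 new=(11,11) → blocked by [7,9]×[7,12], reject
8. q=(39,0) nearest=2 d=33 new=(11,1) → add node 5 parent=2 cost=10
9. q=(43,13) nearest=5 d=32 new=(16,6) → add node 6 parent=5 cost=15
10. q=(27,5) nearest=6 d=11 new=(21,5) → add node 7 parent=6 cost=20
11. q=(39,35) nearest=6 d=29 new=(21,11) → add node 8 parent=6 cost=20
12. q=(15,30) nearest=3 d=19 new=(11,16) → blocked by [6,8]×[12,17], reject
13. q=(23,37) nearest=3 d=26 new=(11,16) → blocked by [6,8]×[12,17], reject
14. q=(19,13) nearest=8 d=2 new=(19,13) → add node 9 parent=8 cost=22
15. q=(32,35) nearest=9 d=22 new=(24,18) → add node 10 parent=9 cost=27
16. q=(20,4) nearest=7 d=1 new=(20,4) → add node 11 parent=7 cost=21
17. q=(14,8) nearest=6 d=2 new=(14,8) → add node 12 parent=6 cost=17
18. q=(24,23) nearest=10 d=5 new=(24,23) → add node 13 parent=10 cost=32
19. q=(43,8) nearest=10 d=19 new=(29,13) → blocked by [27,30]×[5,14], reject
20. q=(1,4) nearest=1 d=2 new=(1,4) → add node 14 parent=1 cost=7
21. q=(25,16) nearest=10 d=2 new=(25,16) → add node 15 parent=10 cost=29
22. q=(17,29) nearest=13 d=7 new=(19,28) → add node 16 parent=13 cost=37
23. q=(25,13) nearest=15 d=3 new=(25,13) → add node 17 parent=15 cost=32
24. q=(27,19) nearest=10 d=3 new=(27,19) → add node 18 parent=10 cost=30
25. q=(7,2) nearest=2 d=4 new=(7,2) → add node 19 parent=2 cost=9
26. q=(8,21) nearest=3 d=10 new=(8,16) → blocked by [6,8]×[12,17], reject
27. q=(7,37) nearest=16 d=12 new=(14,33) → add node 20 parent=16 cost=42
28. q=(10,14) nearest=3 d=4 new=(10,14) → blocked by [6,8]×[12,17], reject
29. q=(17,22) nearest=16 d=6 new=(17,23) → add node 21 parent=16 cost=42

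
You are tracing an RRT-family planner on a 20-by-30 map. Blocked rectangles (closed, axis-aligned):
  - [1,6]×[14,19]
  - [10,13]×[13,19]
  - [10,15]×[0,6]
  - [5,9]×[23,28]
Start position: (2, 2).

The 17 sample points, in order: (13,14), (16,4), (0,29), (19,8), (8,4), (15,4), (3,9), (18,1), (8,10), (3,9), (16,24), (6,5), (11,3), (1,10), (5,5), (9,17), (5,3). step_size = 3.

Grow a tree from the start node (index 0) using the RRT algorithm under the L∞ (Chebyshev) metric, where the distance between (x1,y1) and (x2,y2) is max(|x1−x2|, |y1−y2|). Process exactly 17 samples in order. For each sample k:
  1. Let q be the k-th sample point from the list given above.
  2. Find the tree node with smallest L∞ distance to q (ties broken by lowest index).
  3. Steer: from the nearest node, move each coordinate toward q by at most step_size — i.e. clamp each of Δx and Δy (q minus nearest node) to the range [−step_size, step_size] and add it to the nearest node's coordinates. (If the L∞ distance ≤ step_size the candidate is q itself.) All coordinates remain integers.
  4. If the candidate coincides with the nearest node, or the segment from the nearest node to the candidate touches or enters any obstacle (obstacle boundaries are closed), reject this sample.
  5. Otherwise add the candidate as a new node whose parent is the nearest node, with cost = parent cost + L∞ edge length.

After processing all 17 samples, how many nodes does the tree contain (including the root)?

1. q=(13,14) nearest=0 d=12 new=(5,5) → add node 1 parent=0 cost=3
2. q=(16,4) nearest=1 d=11 new=(8,4) → add node 2 parent=1 cost=6
3. q=(0,29) nearest=1 d=24 new=(2,8) → add node 3 parent=1 cost=6
4. q=(19,8) nearest=2 d=11 new=(11,7) → blocked by [10,15]×[0,6], reject
5. q=(8,4) nearest=2 d=0 → coincident, reject
6. q=(15,4) nearest=2 d=7 new=(11,4) → blocked by [10,15]×[0,6], reject
7. q=(3,9) nearest=3 d=1 new=(3,9) → add node 4 parent=3 cost=7
8. q=(18,1) nearest=2 d=10 new=(11,1) → blocked by [10,15]×[0,6], reject
9. q=(8,10) nearest=1 d=5 new=(8,8) → add node 5 parent=1 cost=6
10. q=(3,9) nearest=4 d=0 → coincident, reject
11. q=(16,24) nearest=4 d=15 new=(6,12) → add node 6 parent=4 cost=10
12. q=(6,5) nearest=1 d=1 new=(6,5) → add node 7 parent=1 cost=4
13. q=(11,3) nearest=2 d=3 new=(11,3) → blocked by [10,15]×[0,6], reject
14. q=(1,10) nearest=3 d=2 new=(1,10) → add node 8 parent=3 cost=8
15. q=(5,5) nearest=1 d=0 → coincident, reject
16. q=(9,17) nearest=6 d=5 new=(9,15) → add node 9 parent=6 cost=13
17. q=(5,3) nearest=1 d=2 new=(5,3) → add node 10 parent=1 cost=5

Node count: 11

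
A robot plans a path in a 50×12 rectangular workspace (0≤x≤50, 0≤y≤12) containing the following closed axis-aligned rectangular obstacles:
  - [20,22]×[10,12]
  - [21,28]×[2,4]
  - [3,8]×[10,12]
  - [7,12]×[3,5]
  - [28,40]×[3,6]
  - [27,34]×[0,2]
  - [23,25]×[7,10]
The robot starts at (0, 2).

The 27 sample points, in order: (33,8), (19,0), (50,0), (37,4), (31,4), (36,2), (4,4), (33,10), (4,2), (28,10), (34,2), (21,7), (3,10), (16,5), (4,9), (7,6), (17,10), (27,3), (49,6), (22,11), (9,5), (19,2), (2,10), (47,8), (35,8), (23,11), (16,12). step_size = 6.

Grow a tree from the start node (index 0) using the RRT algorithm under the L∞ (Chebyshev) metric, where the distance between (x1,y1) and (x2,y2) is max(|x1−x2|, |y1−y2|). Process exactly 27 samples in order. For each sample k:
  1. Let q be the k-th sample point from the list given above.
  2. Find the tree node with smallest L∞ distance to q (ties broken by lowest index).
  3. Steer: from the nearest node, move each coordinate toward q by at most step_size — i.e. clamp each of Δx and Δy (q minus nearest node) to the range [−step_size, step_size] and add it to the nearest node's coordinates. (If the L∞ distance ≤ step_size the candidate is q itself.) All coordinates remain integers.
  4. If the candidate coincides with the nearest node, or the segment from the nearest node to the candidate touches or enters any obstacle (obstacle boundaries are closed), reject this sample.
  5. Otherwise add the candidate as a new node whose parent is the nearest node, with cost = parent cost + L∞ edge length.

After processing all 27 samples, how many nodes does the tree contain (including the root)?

Node count: 18

1. q=(33,8) nearest=0 d=33 new=(6,8) → add node 1 parent=0 cost=6
2. q=(19,0) nearest=1 d=13 new=(12,2) → blocked by [7,12]×[3,5], reject
3. q=(50,0) nearest=1 d=44 new=(12,2) → blocked by [7,12]×[3,5], reject
4. q=(37,4) nearest=1 d=31 new=(12,4) → blocked by [7,12]×[3,5], reject
5. q=(31,4) nearest=1 d=25 new=(12,4) → blocked by [7,12]×[3,5], reject
6. q=(36,2) nearest=1 d=30 new=(12,2) → blocked by [7,12]×[3,5], reject
7. q=(4,4) nearest=0 d=4 new=(4,4) → add node 2 parent=0 cost=4
8. q=(33,10) nearest=1 d=27 new=(12,10) → add node 3 parent=1 cost=12
9. q=(4,2) nearest=2 d=2 new=(4,2) → add node 4 parent=2 cost=6
10. q=(28,10) nearest=3 d=16 new=(18,10) → add node 5 parent=3 cost=18
11. q=(34,2) nearest=5 d=16 new=(24,4) → blocked by [21,28]×[2,4], reject
12. q=(21,7) nearest=5 d=3 new=(21,7) → add node 6 parent=5 cost=21
13. q=(3,10) nearest=1 d=3 new=(3,10) → blocked by [3,8]×[10,12], reject
14. q=(16,5) nearest=3 d=5 new=(16,5) → add node 7 parent=3 cost=17
15. q=(4,9) nearest=1 d=2 new=(4,9) → add node 8 parent=1 cost=8
16. q=(7,6) nearest=1 d=2 new=(7,6) → add node 9 parent=1 cost=8
17. q=(17,10) nearest=5 d=1 new=(17,10) → add node 10 parent=5 cost=19
18. q=(27,3) nearest=6 d=6 new=(27,3) → blocked by [21,28]×[2,4], reject
19. q=(49,6) nearest=6 d=28 new=(27,6) → add node 11 parent=6 cost=27
20. q=(22,11) nearest=5 d=4 new=(22,11) → blocked by [20,22]×[10,12], reject
21. q=(9,5) nearest=9 d=2 new=(9,5) → blocked by [7,12]×[3,5], reject
22. q=(19,2) nearest=7 d=3 new=(19,2) → add node 12 parent=7 cost=20
23. q=(2,10) nearest=8 d=2 new=(2,10) → add node 13 parent=8 cost=10
24. q=(47,8) nearest=11 d=20 new=(33,8) → add node 14 parent=11 cost=33
25. q=(35,8) nearest=14 d=2 new=(35,8) → add node 15 parent=14 cost=35
26. q=(23,11) nearest=6 d=4 new=(23,11) → add node 16 parent=6 cost=25
27. q=(16,12) nearest=5 d=2 new=(16,12) → add node 17 parent=5 cost=20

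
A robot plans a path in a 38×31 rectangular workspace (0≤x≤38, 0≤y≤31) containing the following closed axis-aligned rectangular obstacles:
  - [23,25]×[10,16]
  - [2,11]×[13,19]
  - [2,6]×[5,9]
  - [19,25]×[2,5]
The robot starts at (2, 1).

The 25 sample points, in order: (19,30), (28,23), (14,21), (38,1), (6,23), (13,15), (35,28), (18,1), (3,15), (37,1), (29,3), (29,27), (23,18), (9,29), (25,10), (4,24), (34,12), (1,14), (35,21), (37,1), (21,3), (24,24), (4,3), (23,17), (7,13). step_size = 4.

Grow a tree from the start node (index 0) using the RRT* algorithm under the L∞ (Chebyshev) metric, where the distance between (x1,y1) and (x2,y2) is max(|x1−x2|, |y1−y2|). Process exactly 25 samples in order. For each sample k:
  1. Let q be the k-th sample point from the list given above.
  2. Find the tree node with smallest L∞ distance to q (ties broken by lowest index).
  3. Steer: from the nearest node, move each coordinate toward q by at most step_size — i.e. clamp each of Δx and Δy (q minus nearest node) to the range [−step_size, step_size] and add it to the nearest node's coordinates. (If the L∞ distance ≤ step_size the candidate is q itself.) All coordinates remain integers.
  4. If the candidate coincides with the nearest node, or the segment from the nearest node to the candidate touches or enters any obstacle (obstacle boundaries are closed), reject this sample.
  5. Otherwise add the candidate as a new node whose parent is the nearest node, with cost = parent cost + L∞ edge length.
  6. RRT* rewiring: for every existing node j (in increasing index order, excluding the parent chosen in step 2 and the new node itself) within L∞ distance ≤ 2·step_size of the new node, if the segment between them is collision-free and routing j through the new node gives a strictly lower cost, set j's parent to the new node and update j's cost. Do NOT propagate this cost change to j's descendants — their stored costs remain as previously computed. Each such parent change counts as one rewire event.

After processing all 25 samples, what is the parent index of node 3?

Parent of node 3: 2

1. q=(19,30) nearest=0 d=29 new=(6,5) → blocked by [2,6]×[5,9], reject
2. q=(28,23) nearest=0 d=26 new=(6,5) → blocked by [2,6]×[5,9], reject
3. q=(14,21) nearest=0 d=20 new=(6,5) → blocked by [2,6]×[5,9], reject
4. q=(38,1) nearest=0 d=36 new=(6,1) → add node 1 parent=0 cost=4
5. q=(6,23) nearest=0 d=22 new=(6,5) → blocked by [2,6]×[5,9], reject
6. q=(13,15) nearest=0 d=14 new=(6,5) → blocked by [2,6]×[5,9], reject
7. q=(35,28) nearest=1 d=29 new=(10,5) → add node 2 parent=1 cost=8
8. q=(18,1) nearest=2 d=8 new=(14,1) → add node 3 parent=2 cost=12
9. q=(3,15) nearest=2 d=10 new=(6,9) → blocked by [2,6]×[5,9], reject
10. q=(37,1) nearest=3 d=23 new=(18,1) → add node 4 parent=3 cost=16
11. q=(29,3) nearest=4 d=11 new=(22,3) → blocked by [19,25]×[2,5], reject
12. q=(29,27) nearest=2 d=22 new=(14,9) → add node 5 parent=2 cost=12
13. q=(23,18) nearest=5 d=9 new=(18,13) → add node 6 parent=5 cost=16
14. q=(9,29) nearest=6 d=16 new=(14,17) → add node 7 parent=6 cost=20
15. q=(25,10) nearest=6 d=7 new=(22,10) → add node 8 parent=6 cost=20
16. q=(4,24) nearest=7 d=10 new=(10,21) → add node 9 parent=7 cost=24
17. q=(34,12) nearest=8 d=12 new=(26,12) → blocked by [23,25]×[10,16], reject
18. q=(1,14) nearest=2 d=9 new=(6,9) → blocked by [2,6]×[5,9], reject
19. q=(35,21) nearest=8 d=13 new=(26,14) → blocked by [23,25]×[10,16], reject
20. q=(37,1) nearest=8 d=15 new=(26,6) → add node 10 parent=8 cost=24
21. q=(21,3) nearest=4 d=3 new=(21,3) → blocked by [19,25]×[2,5], reject
22. q=(24,24) nearest=7 d=10 new=(18,21) → add node 11 parent=7 cost=24
23. q=(4,3) nearest=0 d=2 new=(4,3) → add node 12 parent=0 cost=2
24. q=(23,17) nearest=6 d=5 new=(22,17) → add node 13 parent=6 cost=20
25. q=(7,13) nearest=5 d=7 new=(10,13) → blocked by [2,11]×[13,19], reject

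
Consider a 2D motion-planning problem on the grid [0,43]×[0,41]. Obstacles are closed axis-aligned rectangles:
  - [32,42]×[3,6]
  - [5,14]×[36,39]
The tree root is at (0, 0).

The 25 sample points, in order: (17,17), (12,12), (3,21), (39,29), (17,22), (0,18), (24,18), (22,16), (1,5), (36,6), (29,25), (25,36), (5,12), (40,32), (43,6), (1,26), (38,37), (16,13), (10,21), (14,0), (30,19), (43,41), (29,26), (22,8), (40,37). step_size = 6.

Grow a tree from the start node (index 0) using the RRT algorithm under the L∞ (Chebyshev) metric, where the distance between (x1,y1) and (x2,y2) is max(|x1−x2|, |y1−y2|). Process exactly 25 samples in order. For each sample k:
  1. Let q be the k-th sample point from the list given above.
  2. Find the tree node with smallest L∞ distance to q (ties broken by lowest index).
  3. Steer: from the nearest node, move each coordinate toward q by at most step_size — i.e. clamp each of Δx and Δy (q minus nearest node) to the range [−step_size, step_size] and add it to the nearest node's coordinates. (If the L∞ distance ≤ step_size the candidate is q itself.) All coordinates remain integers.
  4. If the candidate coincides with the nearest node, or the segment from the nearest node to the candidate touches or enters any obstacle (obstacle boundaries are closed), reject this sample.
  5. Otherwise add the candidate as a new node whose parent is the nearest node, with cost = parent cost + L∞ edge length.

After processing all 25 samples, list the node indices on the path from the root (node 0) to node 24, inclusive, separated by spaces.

1. q=(17,17) nearest=0 d=17 new=(6,6) → add node 1 parent=0 cost=6
2. q=(12,12) nearest=1 d=6 new=(12,12) → add node 2 parent=1 cost=12
3. q=(3,21) nearest=2 d=9 new=(6,18) → add node 3 parent=2 cost=18
4. q=(39,29) nearest=2 d=27 new=(18,18) → add node 4 parent=2 cost=18
5. q=(17,22) nearest=4 d=4 new=(17,22) → add node 5 parent=4 cost=22
6. q=(0,18) nearest=3 d=6 new=(0,18) → add node 6 parent=3 cost=24
7. q=(24,18) nearest=4 d=6 new=(24,18) → add node 7 parent=4 cost=24
8. q=(22,16) nearest=7 d=2 new=(22,16) → add node 8 parent=7 cost=26
9. q=(1,5) nearest=0 d=5 new=(1,5) → add node 9 parent=0 cost=5
10. q=(36,6) nearest=7 d=12 new=(30,12) → add node 10 parent=7 cost=30
11. q=(29,25) nearest=7 d=7 new=(29,24) → add node 11 parent=7 cost=30
12. q=(25,36) nearest=11 d=12 new=(25,30) → add node 12 parent=11 cost=36
13. q=(5,12) nearest=1 d=6 new=(5,12) → add node 13 parent=1 cost=12
14. q=(40,32) nearest=11 d=11 new=(35,30) → add node 14 parent=11 cost=36
15. q=(43,6) nearest=10 d=13 new=(36,6) → blocked by [32,42]×[3,6], reject
16. q=(1,26) nearest=3 d=8 new=(1,24) → add node 15 parent=3 cost=24
17. q=(38,37) nearest=14 d=7 new=(38,36) → add node 16 parent=14 cost=42
18. q=(16,13) nearest=2 d=4 new=(16,13) → add node 17 parent=2 cost=16
19. q=(10,21) nearest=3 d=4 new=(10,21) → add node 18 parent=3 cost=22
20. q=(14,0) nearest=1 d=8 new=(12,0) → add node 19 parent=1 cost=12
21. q=(30,19) nearest=11 d=5 new=(30,19) → add node 20 parent=11 cost=35
22. q=(43,41) nearest=16 d=5 new=(43,41) → add node 21 parent=16 cost=47
23. q=(29,26) nearest=11 d=2 new=(29,26) → add node 22 parent=11 cost=32
24. q=(22,8) nearest=17 d=6 new=(22,8) → add node 23 parent=17 cost=22
25. q=(40,37) nearest=16 d=2 new=(40,37) → add node 24 parent=16 cost=44

Path: 0 1 2 4 7 11 14 16 24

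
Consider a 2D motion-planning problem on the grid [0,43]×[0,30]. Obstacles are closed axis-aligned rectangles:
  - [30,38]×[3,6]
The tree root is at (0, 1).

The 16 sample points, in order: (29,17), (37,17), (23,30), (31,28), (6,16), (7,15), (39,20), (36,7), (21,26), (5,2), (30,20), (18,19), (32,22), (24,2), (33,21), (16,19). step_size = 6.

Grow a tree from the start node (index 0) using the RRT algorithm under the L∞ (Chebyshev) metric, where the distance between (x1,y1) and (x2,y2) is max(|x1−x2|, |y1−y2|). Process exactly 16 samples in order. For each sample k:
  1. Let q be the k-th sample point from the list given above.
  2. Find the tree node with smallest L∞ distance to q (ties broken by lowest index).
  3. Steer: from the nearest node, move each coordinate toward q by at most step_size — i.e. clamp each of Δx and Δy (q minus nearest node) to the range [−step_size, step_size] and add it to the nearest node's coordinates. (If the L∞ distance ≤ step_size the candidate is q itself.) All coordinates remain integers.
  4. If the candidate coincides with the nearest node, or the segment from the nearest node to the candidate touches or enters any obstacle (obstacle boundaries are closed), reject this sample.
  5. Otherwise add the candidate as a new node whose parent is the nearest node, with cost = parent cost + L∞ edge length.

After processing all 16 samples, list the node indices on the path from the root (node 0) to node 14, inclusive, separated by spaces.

Path: 0 1 2 3 14

1. q=(29,17) nearest=0 d=29 new=(6,7) → add node 1 parent=0 cost=6
2. q=(37,17) nearest=1 d=31 new=(12,13) → add node 2 parent=1 cost=12
3. q=(23,30) nearest=2 d=17 new=(18,19) → add node 3 parent=2 cost=18
4. q=(31,28) nearest=3 d=13 new=(24,25) → add node 4 parent=3 cost=24
5. q=(6,16) nearest=2 d=6 new=(6,16) → add node 5 parent=2 cost=18
6. q=(7,15) nearest=5 d=1 new=(7,15) → add node 6 parent=5 cost=19
7. q=(39,20) nearest=4 d=15 new=(30,20) → add node 7 parent=4 cost=30
8. q=(36,7) nearest=7 d=13 new=(36,14) → add node 8 parent=7 cost=36
9. q=(21,26) nearest=4 d=3 new=(21,26) → add node 9 parent=4 cost=27
10. q=(5,2) nearest=0 d=5 new=(5,2) → add node 10 parent=0 cost=5
11. q=(30,20) nearest=7 d=0 → coincident, reject
12. q=(18,19) nearest=3 d=0 → coincident, reject
13. q=(32,22) nearest=7 d=2 new=(32,22) → add node 11 parent=7 cost=32
14. q=(24,2) nearest=2 d=12 new=(18,7) → add node 12 parent=2 cost=18
15. q=(33,21) nearest=11 d=1 new=(33,21) → add node 13 parent=11 cost=33
16. q=(16,19) nearest=3 d=2 new=(16,19) → add node 14 parent=3 cost=20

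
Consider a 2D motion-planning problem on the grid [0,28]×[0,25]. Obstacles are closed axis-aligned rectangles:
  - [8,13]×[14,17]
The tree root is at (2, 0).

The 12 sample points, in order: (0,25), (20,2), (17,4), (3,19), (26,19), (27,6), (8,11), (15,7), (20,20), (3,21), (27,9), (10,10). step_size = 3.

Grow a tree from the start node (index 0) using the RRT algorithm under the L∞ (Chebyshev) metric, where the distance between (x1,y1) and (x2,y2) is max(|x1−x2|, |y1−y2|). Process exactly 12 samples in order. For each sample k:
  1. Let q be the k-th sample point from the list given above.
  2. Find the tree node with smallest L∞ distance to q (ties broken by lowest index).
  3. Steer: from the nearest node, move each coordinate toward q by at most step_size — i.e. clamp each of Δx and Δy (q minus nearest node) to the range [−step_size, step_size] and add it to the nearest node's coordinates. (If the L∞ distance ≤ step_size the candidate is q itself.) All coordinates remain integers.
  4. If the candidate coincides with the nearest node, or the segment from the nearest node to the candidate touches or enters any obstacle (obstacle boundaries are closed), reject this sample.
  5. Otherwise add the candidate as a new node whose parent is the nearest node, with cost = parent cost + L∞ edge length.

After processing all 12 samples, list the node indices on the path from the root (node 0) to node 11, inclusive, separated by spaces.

Path: 0 2 3 4 7 11

1. q=(0,25) nearest=0 d=25 new=(0,3) → add node 1 parent=0 cost=3
2. q=(20,2) nearest=0 d=18 new=(5,2) → add node 2 parent=0 cost=3
3. q=(17,4) nearest=2 d=12 new=(8,4) → add node 3 parent=2 cost=6
4. q=(3,19) nearest=3 d=15 new=(5,7) → add node 4 parent=3 cost=9
5. q=(26,19) nearest=3 d=18 new=(11,7) → add node 5 parent=3 cost=9
6. q=(27,6) nearest=5 d=16 new=(14,6) → add node 6 parent=5 cost=12
7. q=(8,11) nearest=4 d=4 new=(8,10) → add node 7 parent=4 cost=12
8. q=(15,7) nearest=6 d=1 new=(15,7) → add node 8 parent=6 cost=13
9. q=(20,20) nearest=7 d=12 new=(11,13) → add node 9 parent=7 cost=15
10. q=(3,21) nearest=9 d=8 new=(8,16) → blocked by [8,13]×[14,17], reject
11. q=(27,9) nearest=8 d=12 new=(18,9) → add node 10 parent=8 cost=16
12. q=(10,10) nearest=7 d=2 new=(10,10) → add node 11 parent=7 cost=14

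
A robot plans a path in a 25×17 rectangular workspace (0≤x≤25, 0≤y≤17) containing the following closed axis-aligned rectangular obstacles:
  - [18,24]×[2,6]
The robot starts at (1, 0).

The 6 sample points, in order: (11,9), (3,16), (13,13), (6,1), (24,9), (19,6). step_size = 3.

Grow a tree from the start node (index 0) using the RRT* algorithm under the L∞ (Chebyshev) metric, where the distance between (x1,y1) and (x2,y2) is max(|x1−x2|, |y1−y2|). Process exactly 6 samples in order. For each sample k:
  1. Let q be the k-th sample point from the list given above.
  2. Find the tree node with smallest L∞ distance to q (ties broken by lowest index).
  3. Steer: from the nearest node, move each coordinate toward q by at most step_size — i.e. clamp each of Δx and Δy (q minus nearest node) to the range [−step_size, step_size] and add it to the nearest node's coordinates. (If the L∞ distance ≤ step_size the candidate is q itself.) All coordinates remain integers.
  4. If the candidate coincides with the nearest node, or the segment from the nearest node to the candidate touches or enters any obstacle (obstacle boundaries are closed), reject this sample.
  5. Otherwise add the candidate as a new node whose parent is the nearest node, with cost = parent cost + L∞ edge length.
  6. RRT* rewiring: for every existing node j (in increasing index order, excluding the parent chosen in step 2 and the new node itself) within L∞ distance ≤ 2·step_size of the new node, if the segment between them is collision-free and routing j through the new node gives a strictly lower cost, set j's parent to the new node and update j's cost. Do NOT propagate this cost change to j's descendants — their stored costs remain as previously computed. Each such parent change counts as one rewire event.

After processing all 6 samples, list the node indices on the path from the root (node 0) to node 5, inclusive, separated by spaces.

Path: 0 1 3 5

1. q=(11,9) nearest=0 d=10 new=(4,3) → add node 1 parent=0 cost=3
2. q=(3,16) nearest=1 d=13 new=(3,6) → add node 2 parent=1 cost=6
3. q=(13,13) nearest=1 d=10 new=(7,6) → add node 3 parent=1 cost=6
4. q=(6,1) nearest=1 d=2 new=(6,1) → add node 4 parent=1 cost=5
5. q=(24,9) nearest=3 d=17 new=(10,9) → add node 5 parent=3 cost=9
6. q=(19,6) nearest=5 d=9 new=(13,6) → add node 6 parent=5 cost=12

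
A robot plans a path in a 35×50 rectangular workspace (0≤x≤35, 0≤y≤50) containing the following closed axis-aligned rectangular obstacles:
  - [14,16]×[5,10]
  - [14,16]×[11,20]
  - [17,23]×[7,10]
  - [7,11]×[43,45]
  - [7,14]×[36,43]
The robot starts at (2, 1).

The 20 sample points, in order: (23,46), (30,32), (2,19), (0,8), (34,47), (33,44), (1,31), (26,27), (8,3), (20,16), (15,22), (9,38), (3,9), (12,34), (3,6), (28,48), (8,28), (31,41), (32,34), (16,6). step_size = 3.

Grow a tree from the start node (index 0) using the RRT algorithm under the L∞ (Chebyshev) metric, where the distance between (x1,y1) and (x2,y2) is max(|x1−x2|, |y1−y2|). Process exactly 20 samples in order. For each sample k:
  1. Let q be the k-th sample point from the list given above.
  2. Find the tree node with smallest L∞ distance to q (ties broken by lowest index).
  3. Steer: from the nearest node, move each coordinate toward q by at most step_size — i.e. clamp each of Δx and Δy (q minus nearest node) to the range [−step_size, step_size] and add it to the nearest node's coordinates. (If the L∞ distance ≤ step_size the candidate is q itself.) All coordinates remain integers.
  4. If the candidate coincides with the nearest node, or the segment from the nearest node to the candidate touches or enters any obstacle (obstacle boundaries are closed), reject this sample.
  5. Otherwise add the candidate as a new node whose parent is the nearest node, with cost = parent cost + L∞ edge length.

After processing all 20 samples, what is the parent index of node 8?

1. q=(23,46) nearest=0 d=45 new=(5,4) → add node 1 parent=0 cost=3
2. q=(30,32) nearest=1 d=28 new=(8,7) → add node 2 parent=1 cost=6
3. q=(2,19) nearest=2 d=12 new=(5,10) → add node 3 parent=2 cost=9
4. q=(0,8) nearest=1 d=5 new=(2,7) → add node 4 parent=1 cost=6
5. q=(34,47) nearest=3 d=37 new=(8,13) → add node 5 parent=3 cost=12
6. q=(33,44) nearest=5 d=31 new=(11,16) → add node 6 parent=5 cost=15
7. q=(1,31) nearest=6 d=15 new=(8,19) → add node 7 parent=6 cost=18
8. q=(26,27) nearest=6 d=15 new=(14,19) → blocked by [14,16]×[11,20], reject
9. q=(8,3) nearest=1 d=3 new=(8,3) → add node 8 parent=1 cost=6
10. q=(20,16) nearest=6 d=9 new=(14,16) → blocked by [14,16]×[11,20], reject
11. q=(15,22) nearest=6 d=6 new=(14,19) → blocked by [14,16]×[11,20], reject
12. q=(9,38) nearest=7 d=19 new=(9,22) → add node 9 parent=7 cost=21
13. q=(3,9) nearest=3 d=2 new=(3,9) → add node 10 parent=3 cost=11
14. q=(12,34) nearest=9 d=12 new=(12,25) → add node 11 parent=9 cost=24
15. q=(3,6) nearest=4 d=1 new=(3,6) → add node 12 parent=4 cost=7
16. q=(28,48) nearest=11 d=23 new=(15,28) → add node 13 parent=11 cost=27
17. q=(8,28) nearest=11 d=4 new=(9,28) → add node 14 parent=11 cost=27
18. q=(31,41) nearest=13 d=16 new=(18,31) → add node 15 parent=13 cost=30
19. q=(32,34) nearest=15 d=14 new=(21,34) → add node 16 parent=15 cost=33
20. q=(16,6) nearest=2 d=8 new=(11,6) → add node 17 parent=2 cost=9

Parent of node 8: 1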